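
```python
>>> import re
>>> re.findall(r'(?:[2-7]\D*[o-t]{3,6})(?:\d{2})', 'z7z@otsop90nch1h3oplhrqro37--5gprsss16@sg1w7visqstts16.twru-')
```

['7z@otsop90', '3oplhrqro37', '5gprsss16', '7visqstts16']

Pattern: a character in [2-7], then zero or more of a non-digit, then 3 to 6 of a character in [o-t] (non-capturing group); then exactly 2 of a digit (non-capturing group).
`findall` yields the raw match text (4 of them) because the pattern has no groups.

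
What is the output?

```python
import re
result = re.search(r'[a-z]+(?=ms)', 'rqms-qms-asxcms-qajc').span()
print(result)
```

(0, 2)

Lookahead/lookbehind check context without consuming it, so the matched span excludes the asserted characters.
The match spans [0:2] → 'rq'.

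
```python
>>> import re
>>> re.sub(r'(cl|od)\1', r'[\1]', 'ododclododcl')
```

The backreference `\1` re-matches whatever the first group consumed, character for character.
Matches: at [0:4] → 'odod'; at [6:10] → 'odod'.
`\1` in the replacement pulls in group 1's text for each match.

'[od]cl[od]cl'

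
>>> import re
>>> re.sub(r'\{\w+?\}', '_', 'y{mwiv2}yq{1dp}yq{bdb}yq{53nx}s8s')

Matches: at [1:8] → '{mwiv2}'; at [10:15] → '{1dp}'; at [17:22] → '{bdb}'; at [24:30] → '{53nx}'.
Each match is replaced by '_'.

'y_yq_yq_yq_s8s'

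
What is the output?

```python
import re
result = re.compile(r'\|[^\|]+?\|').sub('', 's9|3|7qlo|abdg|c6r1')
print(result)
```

s97qloc6r1

Matches: at [2:5] → '|3|'; at [9:15] → '|abdg|'.
Each match is replaced by ''.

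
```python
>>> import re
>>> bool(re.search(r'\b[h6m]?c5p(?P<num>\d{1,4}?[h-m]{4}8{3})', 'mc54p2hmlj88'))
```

False

Pattern: a word boundary (`\b`, zero-width); then optionally one of [h6m], then the literal 'c5p'; then 1 to 4 of a digit (lazy), then exactly 4 of a character in [h-m], then exactly 3 of the literal '8' (captured as 'num').
`re.search` tries every starting position until one works.
Here the pattern never matches, so the call returns None, and `bool(None)` is False.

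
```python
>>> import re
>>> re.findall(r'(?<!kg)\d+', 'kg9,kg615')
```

A negative assertion filters positions out without eating any characters.
Since nothing is captured, `findall` lists the 1 matched substring directly.

['15']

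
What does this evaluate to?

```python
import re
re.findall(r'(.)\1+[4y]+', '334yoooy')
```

['3', 'o']

A backreference is literal: `\1` must see the identical characters the first group matched.
Matches: at [0:4] match '334y', group 1 = '3'; at [4:8] match 'oooy', group 1 = 'o'.
With a single group, `findall` returns only what that group captured — 2 items.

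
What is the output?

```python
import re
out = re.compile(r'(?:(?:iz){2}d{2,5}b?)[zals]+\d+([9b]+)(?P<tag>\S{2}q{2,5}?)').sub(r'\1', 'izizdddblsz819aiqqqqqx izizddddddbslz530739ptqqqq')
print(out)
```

9qqqx izizddddddbslz530739ptqqqq

Pattern: the literal 'iz' repeated 2 times, then 2 to 5 of a literal 'd', then optionally a literal 'b' (non-capturing group); then one or more of one of [zals], then one or more of a digit; then one or more of one of [9b] (captured); then exactly 2 of a non-whitespace character, then 2 to 5 of the literal 'q' (lazy) (captured as 'tag').
Lazy quantifiers expand one character at a time until the remainder of the pattern can match.
Matches: at [0:18] → 'izizdddblsz819aiqq'.
`\1` in the replacement pulls in group 1's text for each match.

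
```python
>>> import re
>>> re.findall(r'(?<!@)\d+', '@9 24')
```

Because the assertion is negative and zero-width, positions next to the forbidden text are skipped.
Walking the string: at [3:5] → '24'.
With no groups in the pattern, `findall` gives back each whole match — 1 here.

['24']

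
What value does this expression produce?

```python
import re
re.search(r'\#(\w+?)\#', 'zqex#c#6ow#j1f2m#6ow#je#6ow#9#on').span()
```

`re.search` tries every starting position until one works.
The match spans [4:7] → '#c#'.
Captured: group 1 = 'c'.

(4, 7)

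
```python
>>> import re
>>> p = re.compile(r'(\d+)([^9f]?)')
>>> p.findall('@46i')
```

The pattern matches one or more of a digit (captured); then optionally any character except [9f] (captured).
With 2 capturing groups, `findall` returns a 2-tuple per match.

[('46', 'i')]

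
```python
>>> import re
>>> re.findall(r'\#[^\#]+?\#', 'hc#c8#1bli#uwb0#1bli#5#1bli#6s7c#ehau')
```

['#c8#', '#uwb0#', '#5#', '#6s7c#']

`findall` yields the raw match text (4 of them) because the pattern has no groups.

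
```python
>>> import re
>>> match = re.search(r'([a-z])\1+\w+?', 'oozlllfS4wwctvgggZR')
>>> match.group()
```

'ooz'

After group 1 captures some text, `\1` only succeeds where that same text appears again.
`re.search` tries every starting position until one works.
The match spans [0:3] → 'ooz'.
Captured: group 1 = 'o'.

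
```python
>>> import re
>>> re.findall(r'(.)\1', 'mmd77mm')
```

['m', '7', 'm']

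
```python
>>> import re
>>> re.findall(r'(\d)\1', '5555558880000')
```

['5', '5', '5', '8', '0', '0']

`\1` has to match the exact text group 1 already captured.
Matches: at [0:2] match '55', group 1 = '5'; at [2:4] match '55', group 1 = '5'; at [4:6] match '55', group 1 = '5'; at [6:8] match '88', group 1 = '8'; at [9:11] match '00', group 1 = '0'; ….
Because there's exactly one group, `findall` drops the full match and keeps group 1 from each hit.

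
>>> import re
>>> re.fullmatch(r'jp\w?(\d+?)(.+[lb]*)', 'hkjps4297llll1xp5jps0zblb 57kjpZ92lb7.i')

`re.fullmatch` is like wrapping the pattern in `^…$` (in single-line mode).
Here the string isn't matched end-to-end, so the call returns None.

None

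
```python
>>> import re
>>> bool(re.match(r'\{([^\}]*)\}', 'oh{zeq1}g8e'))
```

`re.match` only tries the pattern at the start of the string.
Here position 0 doesn't satisfy it, so the call returns None, and `bool(None)` is False.

False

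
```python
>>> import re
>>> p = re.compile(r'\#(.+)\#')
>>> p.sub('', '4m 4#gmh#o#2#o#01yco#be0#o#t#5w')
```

'4m 45w'

Each match is replaced by ''.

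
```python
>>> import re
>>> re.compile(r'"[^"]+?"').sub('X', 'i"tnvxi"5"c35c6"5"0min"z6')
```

'iX5X5Xz6'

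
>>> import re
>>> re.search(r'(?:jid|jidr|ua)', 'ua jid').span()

`re.search` tries every starting position until one works.
The match spans [0:2] → 'ua'.

(0, 2)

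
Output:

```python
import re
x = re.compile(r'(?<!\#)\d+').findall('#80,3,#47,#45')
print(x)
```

['0', '3', '7', '5']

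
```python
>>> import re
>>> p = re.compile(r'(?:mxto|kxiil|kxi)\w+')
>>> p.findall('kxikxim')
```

['kxikxim']

`findall` yields the raw match text (1 of them) because the pattern has no groups.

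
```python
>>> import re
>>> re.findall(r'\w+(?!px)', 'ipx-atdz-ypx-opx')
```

Because the assertion is negative and zero-width, positions next to the forbidden text are skipped.
Matches: at [0:3] → 'ipx'; at [4:8] → 'atdz'; at [9:12] → 'ypx'; at [13:16] → 'opx'.
With no groups in the pattern, `findall` gives back each whole match — 4 here.

['ipx', 'atdz', 'ypx', 'opx']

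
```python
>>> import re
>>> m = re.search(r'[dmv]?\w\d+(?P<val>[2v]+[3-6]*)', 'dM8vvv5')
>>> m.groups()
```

The match spans [0:7] → 'dM8vvv5'.
Captured: group 1 = 'vvv5'.

('vvv5',)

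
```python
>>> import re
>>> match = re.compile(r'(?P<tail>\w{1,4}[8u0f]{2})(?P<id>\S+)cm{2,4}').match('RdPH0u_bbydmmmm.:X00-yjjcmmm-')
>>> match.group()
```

'RdPH0u_bbydmmmm.:X00-yjjcmmm'

The pattern matches 1 to 4 of a word character, then exactly 2 of one of [8u0f] (captured as 'tail'); then one or more of a non-whitespace character (captured as 'id'); then the literal 'c', then 2 to 4 of the literal 'm'.
`re.match` only tries the pattern at the start of the string.
The match spans [0:28] → 'RdPH0u_bbydmmmm.:X00-yjjcmmm'.
Captured: group 1 = 'RdPH0u', group 2 = '_bbydmmmm.:X00-yjj'.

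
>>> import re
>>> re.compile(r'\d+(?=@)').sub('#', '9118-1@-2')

'9118-#@-2'

Lookahead/lookbehind check context without consuming it, so the matched span excludes the asserted characters.
Matches: at [5:6] → '1'.
`sub` substitutes '#' at each match site.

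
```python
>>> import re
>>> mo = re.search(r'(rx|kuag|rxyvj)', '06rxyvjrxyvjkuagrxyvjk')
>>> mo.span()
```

(2, 4)

The regex engine tests alternatives in the order written; an earlier branch that matches wins even if a later one would match more.
`re.search` scans for the first position where the pattern succeeds.
The match spans [2:4] → 'rx'.
Captured: group 1 = 'rx'.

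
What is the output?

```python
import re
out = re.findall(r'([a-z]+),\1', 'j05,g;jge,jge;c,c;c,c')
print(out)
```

['jge', 'c', 'c']

The backreference `\1` re-matches whatever the first group consumed, character for character.
Matches: at [6:13] match 'jge,jge', group 1 = 'jge'; at [14:17] match 'c,c', group 1 = 'c'; at [18:21] match 'c,c', group 1 = 'c'.
One capturing group, so `findall` returns just the captured substring from each match — 3 in all.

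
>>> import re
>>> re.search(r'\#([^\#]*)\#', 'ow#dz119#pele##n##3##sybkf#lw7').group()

The match spans [2:9] → '#dz119#'.

'#dz119#'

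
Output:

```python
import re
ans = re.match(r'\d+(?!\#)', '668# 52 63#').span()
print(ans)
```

`(?!…)`/`(?<!…)` only lets a position through if the neighbouring text does NOT match; no characters are consumed.
`re.match` only tries the pattern at the start of the string.
The match spans [0:2] → '66'.

(0, 2)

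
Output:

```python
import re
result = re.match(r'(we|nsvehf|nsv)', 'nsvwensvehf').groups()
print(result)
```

`re.match` only tries the pattern at the start of the string.
The match spans [0:3] → 'nsv'.
Captured: group 1 = 'nsv'.

('nsv',)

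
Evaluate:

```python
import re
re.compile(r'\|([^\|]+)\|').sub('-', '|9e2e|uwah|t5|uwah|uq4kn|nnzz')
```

'-uwah-uwah-nnzz'

Matches: at [0:6] → '|9e2e|'; at [10:14] → '|t5|'; at [18:25] → '|uq4kn|'.
Every occurrence is swapped for '-'.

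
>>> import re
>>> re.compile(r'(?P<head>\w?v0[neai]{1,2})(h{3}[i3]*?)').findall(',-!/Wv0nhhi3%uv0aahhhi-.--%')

Pattern: optionally a word character, then the literal 'v0', then 1 to 2 of one of [neai] (captured as 'head'); then exactly 3 of the literal 'h', then zero or more of one of [i3] (lazy) (captured).
A non-greedy quantifier consumes as few characters as it can — just enough that the remainder of the pattern still matches from where it stops; whatever follows it matches normally.
Matches: at [13:21] match 'uv0aahhh', groups = ('uv0aa', 'hhh').
With 2 capturing groups, `findall` returns a 2-tuple per match.

[('uv0aa', 'hhh')]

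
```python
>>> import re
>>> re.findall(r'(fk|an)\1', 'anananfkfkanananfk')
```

['an', 'fk', 'an']

The backreference `\1` re-matches whatever the first group consumed, character for character.
Walking the string: at [0:4] match 'anan', group 1 = 'an'; at [6:10] match 'fkfk', group 1 = 'fk'; at [10:14] match 'anan', group 1 = 'an'.
One capturing group, so `findall` returns just the captured substring from each match — 3 in all.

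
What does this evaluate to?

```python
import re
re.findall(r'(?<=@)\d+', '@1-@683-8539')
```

The positive lookaround only admits positions where the adjacent text matches; those characters stay outside the span.
`findall` yields the raw match text (2 of them) because the pattern has no groups.

['1', '683']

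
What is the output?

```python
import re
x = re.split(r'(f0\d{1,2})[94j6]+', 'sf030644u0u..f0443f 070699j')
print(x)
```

['s', 'f030', 'u0u..', 'f04', '3f 070699j']

The pattern matches the literal 'f0', then 1 to 2 of a digit (captured); then one or more of one of [94j6].
Matches to split on: at [1:8] → 'f030644'; at [13:17] → 'f044'.
`re.split` interleaves the captured-group text with the surrounding fragments.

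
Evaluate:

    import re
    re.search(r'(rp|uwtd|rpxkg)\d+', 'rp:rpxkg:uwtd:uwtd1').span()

The match spans [14:19] → 'uwtd1'.

(14, 19)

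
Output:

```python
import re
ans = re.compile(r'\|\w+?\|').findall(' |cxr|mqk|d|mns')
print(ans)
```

['|cxr|', '|d|']

Walking the string: at [1:6] → '|cxr|'; at [9:12] → '|d|'.
`findall` yields the raw match text (2 of them) because the pattern has no groups.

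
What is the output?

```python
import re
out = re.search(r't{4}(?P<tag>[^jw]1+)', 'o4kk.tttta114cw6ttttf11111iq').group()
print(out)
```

Pattern: exactly 4 of a literal 't'; then any character except [jw], then one or more of a literal '1' (captured as 'tag').
`search` walks the string left to right and returns the first match it finds.
The match spans [5:12] → 'tttta11'.
Captured: group 1 = 'a11'.

tttta11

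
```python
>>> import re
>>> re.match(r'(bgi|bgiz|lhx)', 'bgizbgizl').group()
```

'bgi'

Alternation isn't longest-match — the leftmost alternative that fits at this position is chosen.
`re.match` only tries the pattern at the start of the string.
The match spans [0:3] → 'bgi'.
Captured: group 1 = 'bgi'.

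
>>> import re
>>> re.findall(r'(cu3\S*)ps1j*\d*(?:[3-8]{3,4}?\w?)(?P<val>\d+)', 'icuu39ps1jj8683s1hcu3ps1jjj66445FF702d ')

[('cu3', '5')]

Pattern: the literal 'cu3', then zero or more of a non-whitespace character (captured); then the literal 'ps1', then zero or more of the literal 'j', then zero or more of a digit; then 3 to 4 of a character in [3-8] (lazy), then optionally a word character (non-capturing group); then one or more of a digit (captured as 'val').
Scanning left to right: at [18:32] match 'cu3ps1jjj66445', groups = ('cu3', '5').
`findall` packs the 2 group values into a tuple for every match.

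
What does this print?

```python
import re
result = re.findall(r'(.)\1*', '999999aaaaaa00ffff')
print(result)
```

['9', 'a', '0', 'f']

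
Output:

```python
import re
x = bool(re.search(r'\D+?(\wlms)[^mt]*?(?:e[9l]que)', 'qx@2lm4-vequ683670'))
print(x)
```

False

Pattern: one or more of a non-digit (lazy); then a word character, then the literal 'lms' (captured); then zero or more of any character except [mt] (lazy); then the literal 'e', then one of [9l], then the literal 'que' (non-capturing group).
`search` walks the string left to right and returns the first match it finds.
Here nothing in the string fits, so the call returns None, and `bool(None)` is False.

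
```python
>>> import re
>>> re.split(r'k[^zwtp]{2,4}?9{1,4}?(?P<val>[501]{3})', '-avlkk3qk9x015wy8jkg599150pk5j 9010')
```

['-avlkk3qk9x015wy8j', '150', 'p', '010', '']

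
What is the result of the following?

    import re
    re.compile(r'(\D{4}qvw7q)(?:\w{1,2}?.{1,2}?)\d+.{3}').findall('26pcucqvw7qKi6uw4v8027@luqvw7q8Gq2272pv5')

This matches exactly 4 of a non-digit, then the literal 'qv', then the literal 'w7q' (captured); then 1 to 2 of a word character (lazy), then 1 to 2 of any character (lazy) (non-capturing group); then one or more of a digit, then exactly 3 of any character.
Matches: at [2:17] match 'pcucqvw7qKi6uw4', group 1 = 'pcucqvw7q'.
One capturing group, so `findall` returns just the captured substring from the one match — 1 in all.

['pcucqvw7q']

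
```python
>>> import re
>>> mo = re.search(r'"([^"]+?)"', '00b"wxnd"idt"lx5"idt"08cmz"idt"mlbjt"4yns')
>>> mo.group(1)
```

'wxnd'

The match spans [3:9] → '"wxnd"'.
Captured: group 1 = 'wxnd'.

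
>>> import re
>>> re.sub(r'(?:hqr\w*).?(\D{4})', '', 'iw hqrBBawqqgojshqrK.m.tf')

'iw '

This matches the literal 'hqr', then zero or more of a word character (non-capturing group); then optionally any character; then exactly 4 of a non-digit (captured).
`sub` substitutes '' at each match site.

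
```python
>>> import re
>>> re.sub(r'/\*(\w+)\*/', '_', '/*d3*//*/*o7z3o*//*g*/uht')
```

'_/*__uht'

Every occurrence is swapped for '_'.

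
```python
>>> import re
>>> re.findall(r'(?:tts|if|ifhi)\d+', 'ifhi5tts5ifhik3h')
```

Walking the string: at [0:5] → 'ifhi5'; at [5:9] → 'tts5'.
With no groups in the pattern, `findall` gives back each whole match — 2 here.

['ifhi5', 'tts5']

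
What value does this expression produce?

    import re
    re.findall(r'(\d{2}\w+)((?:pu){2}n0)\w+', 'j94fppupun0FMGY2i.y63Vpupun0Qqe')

The pattern matches exactly 2 of a digit, then one or more of a word character (captured); then the literal 'pu' repeated 2 times, then the literal 'n0' (captured); then one or more of a word character.
Scanning left to right: at [1:17] match '94fppupun0FMGY2i', groups = ('94fp', 'pupun0'); at [19:31] match '63Vpupun0Qqe', groups = ('63V', 'pupun0').
2 groups means each result is a tuple of 2 captured strings — 2 here.

[('94fp', 'pupun0'), ('63V', 'pupun0')]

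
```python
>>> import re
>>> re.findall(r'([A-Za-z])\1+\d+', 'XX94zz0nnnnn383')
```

['X', 'z', 'n']

`\1` is not a pattern — it's the concrete string captured by group 1, re-applied verbatim.
Matches: at [0:4] match 'XX94', group 1 = 'X'; at [4:7] match 'zz0', group 1 = 'z'; at [7:15] match 'nnnnn383', group 1 = 'n'.
With a single group, `findall` returns only what that group captured — 3 items.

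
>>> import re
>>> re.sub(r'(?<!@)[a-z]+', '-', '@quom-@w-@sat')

'@q--@w-@s-'

The negative lookaround is zero-width — it rules out positions where the adjacent text would match, without consuming anything.
Each match is replaced by '-'.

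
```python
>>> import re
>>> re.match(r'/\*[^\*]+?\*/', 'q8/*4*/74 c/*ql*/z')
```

None

`match` is anchored at position 0; if the pattern doesn't fit there, it returns None.
Here the pattern fails at index 0, so the call returns None.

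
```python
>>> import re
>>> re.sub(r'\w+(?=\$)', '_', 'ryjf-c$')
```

'ryjf-_$'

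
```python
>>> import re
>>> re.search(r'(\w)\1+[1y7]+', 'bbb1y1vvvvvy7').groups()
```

('b',)

The match spans [0:6] → 'bbb1y1'.
Captured: group 1 = 'b'.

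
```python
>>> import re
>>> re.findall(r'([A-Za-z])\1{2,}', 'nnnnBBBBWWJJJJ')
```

The backreference `\1` re-matches whatever the first group consumed, character for character.
One capturing group, so `findall` returns just the captured substring from each match — 3 in all.

['n', 'B', 'J']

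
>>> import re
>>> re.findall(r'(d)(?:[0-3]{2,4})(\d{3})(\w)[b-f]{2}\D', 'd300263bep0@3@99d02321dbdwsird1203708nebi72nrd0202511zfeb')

[('d', '026', '3'), ('d', '321', 'd'), ('d', '708', 'n'), ('d', '511', 'z')]

Pattern: a literal 'd' (captured); then 2 to 4 of a character in [0-3] (non-capturing group); then exactly 3 of a digit (captured); then a word character (captured); then exactly 2 of a character in [b-f], then a non-digit.
Scanning left to right: at [0:10] match 'd300263bep', groups = ('d', '026', '3'); at [16:26] match 'd02321dbdw', groups = ('d', '321', 'd'); at [29:41] match 'd1203708nebi', groups = ('d', '708', 'n'); at [45:57] match 'd0202511zfeb', groups = ('d', '511', 'z').
With 3 capturing groups, `findall` returns a 3-tuple per match.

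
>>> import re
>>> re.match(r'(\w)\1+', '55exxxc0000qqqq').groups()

('5',)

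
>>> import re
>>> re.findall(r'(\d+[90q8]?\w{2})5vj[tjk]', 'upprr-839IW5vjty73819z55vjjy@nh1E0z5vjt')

Pattern: one or more of a digit, then optionally one of [90q8], then exactly 2 of a word character (captured); then the literal '5vj', then one of [tjk].
One capturing group, so `findall` returns just the captured substring from each match — 2 in all.

['839IW', '73819z5']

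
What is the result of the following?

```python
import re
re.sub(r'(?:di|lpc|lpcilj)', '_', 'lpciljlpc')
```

'_ilj_'

`|` is ordered: at each position the engine commits to the first alternative that works.
Matches: at [0:3] → 'lpc'; at [6:9] → 'lpc'.
Every occurrence is swapped for '_'.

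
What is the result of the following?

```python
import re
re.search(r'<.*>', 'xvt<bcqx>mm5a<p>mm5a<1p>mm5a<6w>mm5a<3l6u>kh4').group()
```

'<bcqx>mm5a<p>mm5a<1p>mm5a<6w>mm5a<3l6u>'

`re.search` tries every starting position until one works.
The match spans [3:42] → '<bcqx>mm5a<p>mm5a<1p>mm5a<6w>mm5a<3l6u>'.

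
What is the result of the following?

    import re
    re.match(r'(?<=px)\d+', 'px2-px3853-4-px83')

With `match`, the pattern is implicitly anchored at the beginning.
Here the string doesn't start with a match, so the call returns None.

None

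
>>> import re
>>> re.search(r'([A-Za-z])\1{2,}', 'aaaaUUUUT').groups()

The match spans [0:4] → 'aaaa'.
Captured: group 1 = 'a'.

('a',)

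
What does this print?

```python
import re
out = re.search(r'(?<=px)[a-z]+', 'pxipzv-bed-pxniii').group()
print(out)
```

ipzv

The `(?=…)`/`(?<=…)` assertion just peeks at neighbouring text; it doesn't advance the match position.
The match spans [2:6] → 'ipzv'.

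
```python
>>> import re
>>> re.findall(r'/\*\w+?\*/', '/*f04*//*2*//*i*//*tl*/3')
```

Since nothing is captured, `findall` lists the 4 matched substrings directly.

['/*f04*/', '/*2*/', '/*i*/', '/*tl*/']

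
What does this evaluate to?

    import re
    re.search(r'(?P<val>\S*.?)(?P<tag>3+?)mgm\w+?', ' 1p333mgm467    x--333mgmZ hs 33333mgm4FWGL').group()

'1p333mgm4'

Pattern: zero or more of a non-whitespace character, then optionally any character (captured as 'val'); then one or more of a literal '3' (lazy) (captured as 'tag'); then the literal 'mgm', then one or more of a word character (lazy).
`search` walks the string left to right and returns the first match it finds.
The match spans [1:10] → '1p333mgm4'.
Captured: group 1 = '1p33', group 2 = '3'.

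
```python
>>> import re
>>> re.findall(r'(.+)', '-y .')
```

`findall` collects group 1 from the one match (1 total).

['-y .']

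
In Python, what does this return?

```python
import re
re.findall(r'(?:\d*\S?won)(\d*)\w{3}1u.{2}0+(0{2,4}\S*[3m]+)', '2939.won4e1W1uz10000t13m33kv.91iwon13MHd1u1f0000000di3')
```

[('4', '00t13m33kv.91iwon13MHd1u1f0000000di3')]

The pattern matches zero or more of a digit, then optionally a non-whitespace character, then the literal 'won' (non-capturing group); then zero or more of a digit (captured); then exactly 3 of a word character, then the literal '1u'; then exactly 2 of any character, then one or more of the literal '0'; then 2 to 4 of the literal '0', then zero or more of a non-whitespace character, then one or more of one of [3m] (captured).
`findall` packs the 2 group values into a tuple for every match.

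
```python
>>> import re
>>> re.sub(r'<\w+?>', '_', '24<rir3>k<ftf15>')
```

'24_k_'

Matches: at [2:8] → '<rir3>'; at [9:16] → '<ftf15>'.
`sub` substitutes '_' at each match site.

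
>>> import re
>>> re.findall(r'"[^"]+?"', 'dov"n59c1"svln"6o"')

['"n59c1"', '"6o"']

Since nothing is captured, `findall` lists the 2 matched substrings directly.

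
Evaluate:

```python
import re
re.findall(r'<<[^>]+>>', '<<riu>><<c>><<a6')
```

['<<riu>>', '<<c>>']

Walking the string: at [0:7] → '<<riu>>'; at [7:12] → '<<c>>'.
`findall` yields the raw match text (2 of them) because the pattern has no groups.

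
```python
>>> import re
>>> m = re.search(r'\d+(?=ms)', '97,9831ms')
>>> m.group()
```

'9831'

Lookahead/lookbehind check context without consuming it, so the matched span excludes the asserted characters.
The match spans [3:7] → '9831'.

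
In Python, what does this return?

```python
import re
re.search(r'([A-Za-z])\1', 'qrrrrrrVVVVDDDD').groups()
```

After group 1 captures some text, `\1` only succeeds where that same text appears again.
Unlike `match`, `search` isn't anchored — it looks for the pattern anywhere in the string.
The match spans [1:3] → 'rr'.
Captured: group 1 = 'r'.

('r',)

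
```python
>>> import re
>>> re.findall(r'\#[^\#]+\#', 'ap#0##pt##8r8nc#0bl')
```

Since nothing is captured, `findall` lists the 3 matched substrings directly.

['#0#', '#pt#', '#8r8nc#']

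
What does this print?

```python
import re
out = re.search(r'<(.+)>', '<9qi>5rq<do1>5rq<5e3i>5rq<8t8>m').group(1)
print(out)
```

`search` walks the string left to right and returns the first match it finds.
The match spans [0:30] → '<9qi>5rq<do1>5rq<5e3i>5rq<8t8>'.
Captured: group 1 = '9qi>5rq<do1>5rq<5e3i>5rq<8t8'.

9qi>5rq<do1>5rq<5e3i>5rq<8t8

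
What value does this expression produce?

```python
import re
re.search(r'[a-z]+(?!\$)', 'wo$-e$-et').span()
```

`(?!…)`/`(?<!…)` only lets a position through if the neighbouring text does NOT match; no characters are consumed.
`re.search` tries every starting position until one works.
The match spans [0:1] → 'w'.

(0, 1)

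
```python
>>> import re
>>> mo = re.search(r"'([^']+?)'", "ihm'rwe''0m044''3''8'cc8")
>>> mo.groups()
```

`re.search` tries every starting position until one works.
The match spans [3:8] → "'rwe'".
Captured: group 1 = 'rwe'.

('rwe',)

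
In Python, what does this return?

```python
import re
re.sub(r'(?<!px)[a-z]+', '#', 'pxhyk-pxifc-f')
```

'#-#-#'

The negative lookaround is zero-width — it rules out positions where the adjacent text would match, without consuming anything.
Each match is replaced by '#'.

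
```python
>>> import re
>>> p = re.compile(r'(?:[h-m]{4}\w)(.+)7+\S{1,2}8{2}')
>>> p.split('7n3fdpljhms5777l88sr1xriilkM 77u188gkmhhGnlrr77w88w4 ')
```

['7n3fdp', '5777l88sr1xriilkM 77u188gkmhhGnlrr7', 'w4 ']

This matches exactly 4 of a character in [h-m], then a word character (non-capturing group); then one or more of any character (captured); then one or more of a literal '7', then 1 to 2 of a non-whitespace character, then exactly 2 of the literal '8'.
`re.split` interleaves the captured-group text with the surrounding fragments.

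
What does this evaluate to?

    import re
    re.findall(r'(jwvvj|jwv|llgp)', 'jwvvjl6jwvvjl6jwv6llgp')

['jwvvj', 'jwvvj', 'jwv', 'llgp']

Alternation isn't longest-match — the leftmost alternative that fits at this position is chosen.
Scanning left to right: at [0:5] match 'jwvvj', group 1 = 'jwvvj'; at [7:12] match 'jwvvj', group 1 = 'jwvvj'; at [14:17] match 'jwv', group 1 = 'jwv'; at [18:22] match 'llgp', group 1 = 'llgp'.
`findall` collects group 1 from each match (4 total).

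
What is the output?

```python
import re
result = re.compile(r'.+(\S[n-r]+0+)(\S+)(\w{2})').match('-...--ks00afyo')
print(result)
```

None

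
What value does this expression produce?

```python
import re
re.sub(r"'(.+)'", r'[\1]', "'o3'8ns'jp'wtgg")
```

"[o3'8ns'jp]wtgg"

Each match is replaced using the text its own group 1 captured.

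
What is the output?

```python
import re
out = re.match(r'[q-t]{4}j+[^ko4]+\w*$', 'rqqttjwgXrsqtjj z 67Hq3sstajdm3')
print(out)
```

`match` is anchored at position 0; if the pattern doesn't fit there, it returns None.
Here the string doesn't start with a match, so the call returns None.

None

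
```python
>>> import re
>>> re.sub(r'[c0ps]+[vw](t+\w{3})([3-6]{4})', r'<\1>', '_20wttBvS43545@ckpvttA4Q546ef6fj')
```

'_2<ttBvS>5@ckpvttA4Q546ef6fj'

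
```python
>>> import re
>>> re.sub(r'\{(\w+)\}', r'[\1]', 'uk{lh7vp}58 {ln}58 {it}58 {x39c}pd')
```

'uk[lh7vp]58 [ln]58 [it]58 [x39c]pd'

Matches: at [2:9] → '{lh7vp}'; at [12:16] → '{ln}'; at [19:23] → '{it}'; at [26:32] → '{x39c}'.
The replacement refers to a captured group, so each match is rewritten using its own captured text.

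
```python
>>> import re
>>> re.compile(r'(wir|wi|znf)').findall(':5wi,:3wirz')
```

['wi', 'wir']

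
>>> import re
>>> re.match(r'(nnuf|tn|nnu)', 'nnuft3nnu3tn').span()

(0, 4)

`|` is ordered: at each position the engine commits to the first alternative that works.
`re.match` only tries the pattern at the start of the string.
The match spans [0:4] → 'nnuf'.
Captured: group 1 = 'nnuf'.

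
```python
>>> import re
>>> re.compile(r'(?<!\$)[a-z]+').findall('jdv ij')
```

The negative lookaround is zero-width — it rules out positions where the adjacent text would match, without consuming anything.
Scanning left to right: at [0:3] → 'jdv'; at [4:6] → 'ij'.
`findall` yields the raw match text (2 of them) because the pattern has no groups.

['jdv', 'ij']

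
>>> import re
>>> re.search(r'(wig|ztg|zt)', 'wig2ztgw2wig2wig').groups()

The match spans [0:3] → 'wig'.
Captured: group 1 = 'wig'.

('wig',)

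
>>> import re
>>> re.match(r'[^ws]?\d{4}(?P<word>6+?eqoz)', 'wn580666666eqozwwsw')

None

`match` is anchored at position 0; if the pattern doesn't fit there, it returns None.
Here position 0 doesn't satisfy it, so the call returns None.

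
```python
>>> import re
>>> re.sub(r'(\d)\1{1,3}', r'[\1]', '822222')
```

'8[2]2'

A backreference is literal: `\1` must see the identical characters the first group matched.
Matches: at [1:5] → '2222'.
`\1` in the replacement pulls in group 1's text for each match.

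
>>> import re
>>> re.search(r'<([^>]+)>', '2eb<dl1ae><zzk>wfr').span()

The match spans [3:10] → '<dl1ae>'.

(3, 10)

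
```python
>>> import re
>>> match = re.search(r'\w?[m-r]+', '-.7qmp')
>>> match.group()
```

'7qmp'

This matches optionally a word character; then one or more of a character in [m-r].
The match spans [2:6] → '7qmp'.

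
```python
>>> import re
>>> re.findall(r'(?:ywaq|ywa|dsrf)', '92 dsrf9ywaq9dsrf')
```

The regex engine tests alternatives in the order written; an earlier branch that matches wins even if a later one would match more.
Scanning left to right: at [3:7] → 'dsrf'; at [8:12] → 'ywaq'; at [13:17] → 'dsrf'.
`findall` yields the raw match text (3 of them) because the pattern has no groups.

['dsrf', 'ywaq', 'dsrf']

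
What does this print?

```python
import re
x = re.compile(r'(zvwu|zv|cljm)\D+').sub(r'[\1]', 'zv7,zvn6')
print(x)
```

Matches: at [4:7] → 'zvn'.
The replacement refers to a captured group, so each match is rewritten using its own captured text.

zv7,[zv]6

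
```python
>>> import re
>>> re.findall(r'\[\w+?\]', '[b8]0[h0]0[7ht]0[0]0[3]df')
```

['[b8]', '[h0]', '[7ht]', '[0]', '[3]']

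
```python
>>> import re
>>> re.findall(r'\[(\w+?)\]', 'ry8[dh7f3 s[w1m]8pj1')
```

['w1m']

Walking the string: at [11:16] match '[w1m]', group 1 = 'w1m'.
`findall` collects group 1 from the one match (1 total).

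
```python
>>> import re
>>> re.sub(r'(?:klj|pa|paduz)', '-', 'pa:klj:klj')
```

Matches: at [0:2] → 'pa'; at [3:6] → 'klj'; at [7:10] → 'klj'.
`sub` substitutes '-' at each match site.

'-:-:-'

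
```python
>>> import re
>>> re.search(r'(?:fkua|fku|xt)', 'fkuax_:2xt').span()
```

(0, 4)

Alternation isn't longest-match — the leftmost alternative that fits at this position is chosen.
The match spans [0:4] → 'fkua'.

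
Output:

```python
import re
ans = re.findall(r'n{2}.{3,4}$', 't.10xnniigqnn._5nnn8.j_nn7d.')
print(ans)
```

Pattern: exactly 2 of a literal 'n'; then 3 to 4 of any character; then anchored at the end.
Walking the string: at [23:28] → 'nn7d.'.
With no groups in the pattern, `findall` gives back each whole match — 1 here.

['nn7d.']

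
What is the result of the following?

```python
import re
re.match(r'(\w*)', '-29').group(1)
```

''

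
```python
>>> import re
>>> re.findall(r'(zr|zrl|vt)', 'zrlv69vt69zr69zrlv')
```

['zr', 'vt', 'zr', 'zr']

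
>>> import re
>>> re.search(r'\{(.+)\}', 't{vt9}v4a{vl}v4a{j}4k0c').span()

Unlike `match`, `search` isn't anchored — it looks for the pattern anywhere in the string.
The match spans [1:19] → '{vt9}v4a{vl}v4a{j}'.
Captured: group 1 = 'vt9}v4a{vl}v4a{j'.

(1, 19)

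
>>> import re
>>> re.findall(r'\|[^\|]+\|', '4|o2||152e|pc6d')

Matches: at [1:5] → '|o2|'; at [5:11] → '|152e|'.
No capturing groups, so `findall` returns the 2 full match strings.

['|o2|', '|152e|']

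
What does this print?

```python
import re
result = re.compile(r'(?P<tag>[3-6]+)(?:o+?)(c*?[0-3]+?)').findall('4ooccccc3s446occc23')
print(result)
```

Pattern: one or more of a character in [3-6] (captured as 'tag'); then one or more of a literal 'o' (lazy) (non-capturing group); then zero or more of a literal 'c' (lazy), then one or more of a character in [0-3] (lazy) (captured).
Lazy quantifiers expand one character at a time until the remainder of the pattern can match.
Walking the string: at [0:9] match '4ooccccc3', groups = ('4', 'ccccc3'); at [10:18] match '446occc2', groups = ('446', 'ccc2').
With 2 capturing groups, `findall` returns a 2-tuple per match.

[('4', 'ccccc3'), ('446', 'ccc2')]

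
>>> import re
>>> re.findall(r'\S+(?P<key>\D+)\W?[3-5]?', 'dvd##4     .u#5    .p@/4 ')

['     .u#', ' ']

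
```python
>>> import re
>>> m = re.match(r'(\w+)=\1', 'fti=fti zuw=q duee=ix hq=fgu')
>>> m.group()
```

'fti=fti'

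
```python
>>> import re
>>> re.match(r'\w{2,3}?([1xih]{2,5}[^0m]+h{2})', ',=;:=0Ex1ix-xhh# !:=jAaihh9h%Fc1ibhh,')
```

`match` is anchored at position 0; if the pattern doesn't fit there, it returns None.
Here the string doesn't start with a match, so the call returns None.

None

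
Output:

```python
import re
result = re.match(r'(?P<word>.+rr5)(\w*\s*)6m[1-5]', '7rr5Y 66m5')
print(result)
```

None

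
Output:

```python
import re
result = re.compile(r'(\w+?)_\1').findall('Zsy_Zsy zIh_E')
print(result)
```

['Zsy']

The backreference `\1` re-matches whatever the first group consumed, character for character.
Scanning left to right: at [0:7] match 'Zsy_Zsy', group 1 = 'Zsy'.
Because there's exactly one group, `findall` drops the full match and keeps group 1 from the one hit.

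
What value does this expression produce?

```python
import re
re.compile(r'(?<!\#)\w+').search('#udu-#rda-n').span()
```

Because the assertion is negative and zero-width, positions next to the forbidden text are skipped.
`search` walks the string left to right and returns the first match it finds.
The match spans [2:4] → 'du'.

(2, 4)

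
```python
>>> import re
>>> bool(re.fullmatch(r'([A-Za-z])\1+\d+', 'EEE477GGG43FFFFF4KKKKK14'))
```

False

`\1` has to match the exact text group 1 already captured.
For `fullmatch`, every character of the input must be accounted for by the pattern.
Here the string isn't matched end-to-end, so the call returns None, and `bool(None)` is False.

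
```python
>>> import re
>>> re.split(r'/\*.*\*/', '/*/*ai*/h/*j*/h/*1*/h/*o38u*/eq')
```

['', 'eq']

Matches to split on: at [0:29] → '/*/*ai*/h/*j*/h/*1*/h/*o38u*/'.
The string is cut at each match, leaving 2 pieces.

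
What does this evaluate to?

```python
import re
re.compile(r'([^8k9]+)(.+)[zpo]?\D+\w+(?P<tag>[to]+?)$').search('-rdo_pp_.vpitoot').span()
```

(0, 16)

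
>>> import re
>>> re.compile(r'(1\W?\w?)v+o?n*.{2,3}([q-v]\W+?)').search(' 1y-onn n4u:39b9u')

None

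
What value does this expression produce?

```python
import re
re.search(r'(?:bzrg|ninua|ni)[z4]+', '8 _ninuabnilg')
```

None

`re.search` tries every starting position until one works.
Here the pattern never matches, so the call returns None.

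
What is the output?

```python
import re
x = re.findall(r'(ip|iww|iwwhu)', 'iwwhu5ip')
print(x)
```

The regex engine tests alternatives in the order written; an earlier branch that matches wins even if a later one would match more.
Walking the string: at [0:3] match 'iww', group 1 = 'iww'; at [6:8] match 'ip', group 1 = 'ip'.
`findall` collects group 1 from each match (2 total).

['iww', 'ip']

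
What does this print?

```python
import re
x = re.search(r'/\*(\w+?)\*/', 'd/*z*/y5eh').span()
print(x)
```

The match spans [1:6] → '/*z*/'.

(1, 6)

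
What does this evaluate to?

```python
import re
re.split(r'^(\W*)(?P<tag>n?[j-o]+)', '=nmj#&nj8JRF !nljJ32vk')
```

['', '=', 'nmj', '#&nj8JRF !nljJ32vk']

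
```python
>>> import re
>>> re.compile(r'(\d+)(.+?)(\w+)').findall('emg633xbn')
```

[('633', 'x', 'bn')]

The pattern matches one or more of a digit (captured); then one or more of any character (lazy) (captured); then one or more of a word character (captured).
Walking the string: at [3:9] match '633xbn', groups = ('633', 'x', 'bn').
`findall` packs the 3 group values into a tuple for every match.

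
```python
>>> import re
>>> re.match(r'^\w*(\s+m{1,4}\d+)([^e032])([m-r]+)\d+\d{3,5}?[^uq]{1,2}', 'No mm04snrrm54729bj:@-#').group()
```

Pattern: anchored at the start of the string; then zero or more of a word character; then one or more of whitespace, then 1 to 4 of a literal 'm', then one or more of a digit (captured); then any character except [e032] (captured); then one or more of a character in [m-r] (captured); then one or more of a digit, then 3 to 5 of a digit (lazy), then 1 to 2 of any character except [uq].
`match` is anchored at position 0; if the pattern doesn't fit there, it returns None.
The match spans [0:19] → 'No mm04snrrm54729bj'.
Captured: group 1 = ' mm04', group 2 = 's', group 3 = 'nrrm'.

'No mm04snrrm54729bj'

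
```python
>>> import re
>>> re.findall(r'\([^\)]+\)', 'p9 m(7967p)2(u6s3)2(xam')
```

Matches: at [4:11] → '(7967p)'; at [12:18] → '(u6s3)'.
`findall` yields the raw match text (2 of them) because the pattern has no groups.

['(7967p)', '(u6s3)']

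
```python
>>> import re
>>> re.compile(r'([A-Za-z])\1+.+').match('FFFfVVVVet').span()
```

(0, 10)

A backreference is literal: `\1` must see the identical characters the first group matched.
With `match`, the pattern is implicitly anchored at the beginning.
The match spans [0:10] → 'FFFfVVVVet'.
Captured: group 1 = 'F'.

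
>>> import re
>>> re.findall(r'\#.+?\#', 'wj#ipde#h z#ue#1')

['#ipde#', '#ue#']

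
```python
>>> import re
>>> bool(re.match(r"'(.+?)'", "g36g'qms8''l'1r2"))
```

False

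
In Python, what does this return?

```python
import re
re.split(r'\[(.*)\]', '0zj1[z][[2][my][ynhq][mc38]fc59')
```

The group in the pattern means `split` returns the separators' captures alongside the pieces.

['0zj1', 'z][[2][my][ynhq][mc38', 'fc59']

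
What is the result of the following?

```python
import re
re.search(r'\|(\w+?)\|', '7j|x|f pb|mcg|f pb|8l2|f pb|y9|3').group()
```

The match spans [2:5] → '|x|'.

'|x|'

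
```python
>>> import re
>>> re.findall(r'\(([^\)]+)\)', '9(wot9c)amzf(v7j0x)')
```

['wot9c', 'v7j0x']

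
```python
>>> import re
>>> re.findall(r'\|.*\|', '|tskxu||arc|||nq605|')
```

Scanning left to right: at [0:20] → '|tskxu||arc|||nq605|'.
Since nothing is captured, `findall` lists the 1 matched substring directly.

['|tskxu||arc|||nq605|']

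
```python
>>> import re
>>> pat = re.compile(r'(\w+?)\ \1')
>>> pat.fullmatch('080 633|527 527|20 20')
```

None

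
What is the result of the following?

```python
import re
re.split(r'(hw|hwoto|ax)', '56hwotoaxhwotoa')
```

['56', 'hw', 'oto', 'ax', '', 'hw', 'otoa']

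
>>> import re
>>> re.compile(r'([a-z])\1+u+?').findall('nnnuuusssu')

['n', 's']

After group 1 captures some text, `\1` only succeeds where that same text appears again.
Walking the string: at [0:4] match 'nnnu', group 1 = 'n'; at [6:10] match 'sssu', group 1 = 's'.
With a single group, `findall` returns only what that group captured — 2 items.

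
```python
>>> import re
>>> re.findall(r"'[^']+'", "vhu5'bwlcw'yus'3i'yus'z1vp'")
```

Walking the string: at [4:11] → "'bwlcw'"; at [14:18] → "'3i'"; at [21:27] → "'z1vp'".
No capturing groups, so `findall` returns the 3 full match strings.

["'bwlcw'", "'3i'", "'z1vp'"]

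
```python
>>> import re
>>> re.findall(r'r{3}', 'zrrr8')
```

['rrr']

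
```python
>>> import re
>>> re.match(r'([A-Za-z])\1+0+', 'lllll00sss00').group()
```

'lllll00'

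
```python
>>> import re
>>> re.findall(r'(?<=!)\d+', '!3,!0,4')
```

['3', '0']

The lookaround is zero-width — it requires the adjacent text to match without consuming it, so the asserted text isn't part of the match.
With no groups in the pattern, `findall` gives back each whole match — 2 here.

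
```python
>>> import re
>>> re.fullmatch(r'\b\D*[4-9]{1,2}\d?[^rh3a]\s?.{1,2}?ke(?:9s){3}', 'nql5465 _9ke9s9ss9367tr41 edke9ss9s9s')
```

`re.fullmatch` is like wrapping the pattern in `^…$` (in single-line mode).
Here there's no way to consume every character, so the call returns None.

None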